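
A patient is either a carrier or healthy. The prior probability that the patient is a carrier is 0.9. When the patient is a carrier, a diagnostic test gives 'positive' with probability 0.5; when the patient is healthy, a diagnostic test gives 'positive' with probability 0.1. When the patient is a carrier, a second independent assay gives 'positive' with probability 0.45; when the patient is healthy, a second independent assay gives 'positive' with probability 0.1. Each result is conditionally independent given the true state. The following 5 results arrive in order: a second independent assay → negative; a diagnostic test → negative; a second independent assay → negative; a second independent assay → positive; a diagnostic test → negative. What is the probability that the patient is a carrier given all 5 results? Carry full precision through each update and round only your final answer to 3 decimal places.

0.824

After a second independent assay='negative': P(carrier) = 0.55·0.9000 / (0.55·0.9000 + 0.9·0.1000) ≈ 0.8462
After a diagnostic test='negative': P(carrier) = 0.5·0.8462 / (0.5·0.8462 + 0.9·0.1538) ≈ 0.7534
After a second independent assay='negative': P(carrier) = 0.55·0.7534 / (0.55·0.7534 + 0.9·0.2466) ≈ 0.6512
After a second independent assay='positive': P(carrier) = 0.45·0.6512 / (0.45·0.6512 + 0.1·0.3488) ≈ 0.8936
After a diagnostic test='negative': P(carrier) = 0.5·0.8936 / (0.5·0.8936 + 0.9·0.1064) ≈ 0.8236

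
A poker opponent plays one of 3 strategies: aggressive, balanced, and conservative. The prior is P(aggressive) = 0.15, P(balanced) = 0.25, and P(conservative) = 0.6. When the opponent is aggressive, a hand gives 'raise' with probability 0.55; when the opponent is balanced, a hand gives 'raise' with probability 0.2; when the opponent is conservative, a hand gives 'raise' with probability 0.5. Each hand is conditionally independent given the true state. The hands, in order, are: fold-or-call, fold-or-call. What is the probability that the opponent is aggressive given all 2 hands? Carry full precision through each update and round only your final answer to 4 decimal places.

After 'fold-or-call': normaliser = 0.45·0.1500 + 0.8·0.2500 + 0.5·0.6000; P(aggressive) ≈ 0.1189, P(balanced) ≈ 0.3524, P(conservative) ≈ 0.5286
After 'fold-or-call': normaliser = 0.45·0.1189 + 0.8·0.3524 + 0.5·0.5286; P(aggressive) ≈ 0.0892, P(balanced) ≈ 0.4701, P(conservative) ≈ 0.4407

0.0892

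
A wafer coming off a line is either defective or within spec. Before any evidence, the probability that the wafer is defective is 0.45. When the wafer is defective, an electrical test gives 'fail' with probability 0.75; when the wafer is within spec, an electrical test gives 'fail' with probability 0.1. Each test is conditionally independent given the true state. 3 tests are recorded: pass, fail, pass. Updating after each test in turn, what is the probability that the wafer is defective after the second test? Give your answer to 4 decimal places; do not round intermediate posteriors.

After 'pass': P(defective) = 0.25·0.4500 / (0.25·0.4500 + 0.9·0.5500) ≈ 0.1852
After 'fail': P(defective) = 0.75·0.1852 / (0.75·0.1852 + 0.1·0.8148) ≈ 0.6303

0.6303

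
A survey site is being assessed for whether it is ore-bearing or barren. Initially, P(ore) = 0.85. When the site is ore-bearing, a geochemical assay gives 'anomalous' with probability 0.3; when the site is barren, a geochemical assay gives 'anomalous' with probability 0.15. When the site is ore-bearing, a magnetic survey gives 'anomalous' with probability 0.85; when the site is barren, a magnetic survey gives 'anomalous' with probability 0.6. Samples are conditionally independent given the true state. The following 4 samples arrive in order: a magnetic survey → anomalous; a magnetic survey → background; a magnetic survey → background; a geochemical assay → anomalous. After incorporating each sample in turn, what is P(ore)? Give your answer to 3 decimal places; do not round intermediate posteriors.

After a magnetic survey='anomalous': P(ore) = 0.85·0.8500 / (0.85·0.8500 + 0.6·0.1500) ≈ 0.8892
After a magnetic survey='background': P(ore) = 0.15·0.8892 / (0.15·0.8892 + 0.4·0.1108) ≈ 0.7506
After a magnetic survey='background': P(ore) = 0.15·0.7506 / (0.15·0.7506 + 0.4·0.2494) ≈ 0.5303
After a geochemical assay='anomalous': P(ore) = 0.3·0.5303 / (0.3·0.5303 + 0.15·0.4697) ≈ 0.6930

0.693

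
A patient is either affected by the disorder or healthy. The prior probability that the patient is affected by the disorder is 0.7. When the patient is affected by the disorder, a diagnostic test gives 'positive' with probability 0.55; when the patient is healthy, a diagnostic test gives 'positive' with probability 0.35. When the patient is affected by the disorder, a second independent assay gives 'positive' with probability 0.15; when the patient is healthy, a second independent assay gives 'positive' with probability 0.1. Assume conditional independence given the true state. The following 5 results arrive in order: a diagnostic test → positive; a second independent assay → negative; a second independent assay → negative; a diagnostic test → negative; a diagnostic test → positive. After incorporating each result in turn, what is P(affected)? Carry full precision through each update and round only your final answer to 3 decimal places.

0.781

After a diagnostic test='positive': P(affected) = 0.55·0.7000 / (0.55·0.7000 + 0.35·0.3000) ≈ 0.7857
After a second independent assay='negative': P(affected) = 0.85·0.7857 / (0.85·0.7857 + 0.9·0.2143) ≈ 0.7759
After a second independent assay='negative': P(affected) = 0.85·0.7759 / (0.85·0.7759 + 0.9·0.2241) ≈ 0.7658
After a diagnostic test='negative': P(affected) = 0.45·0.7658 / (0.45·0.7658 + 0.65·0.2342) ≈ 0.6937
After a diagnostic test='positive': P(affected) = 0.55·0.6937 / (0.55·0.6937 + 0.35·0.3063) ≈ 0.7806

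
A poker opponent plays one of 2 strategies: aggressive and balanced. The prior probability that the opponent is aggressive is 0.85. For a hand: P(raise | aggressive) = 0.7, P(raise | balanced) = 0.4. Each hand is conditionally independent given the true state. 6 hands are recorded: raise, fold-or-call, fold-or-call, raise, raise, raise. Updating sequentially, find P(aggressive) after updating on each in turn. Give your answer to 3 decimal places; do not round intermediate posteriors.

0.930

After 'raise': P(aggressive) = 0.7·0.8500 / (0.7·0.8500 + 0.4·0.1500) ≈ 0.9084
After 'fold-or-call': P(aggressive) = 0.3·0.9084 / (0.3·0.9084 + 0.6·0.0916) ≈ 0.8322
After 'fold-or-call': P(aggressive) = 0.3·0.8322 / (0.3·0.8322 + 0.6·0.1678) ≈ 0.7126
After 'raise': P(aggressive) = 0.7·0.7126 / (0.7·0.7126 + 0.4·0.2874) ≈ 0.8127
After 'raise': P(aggressive) = 0.7·0.8127 / (0.7·0.8127 + 0.4·0.1873) ≈ 0.8836
After 'raise': P(aggressive) = 0.7·0.8836 / (0.7·0.8836 + 0.4·0.1164) ≈ 0.9300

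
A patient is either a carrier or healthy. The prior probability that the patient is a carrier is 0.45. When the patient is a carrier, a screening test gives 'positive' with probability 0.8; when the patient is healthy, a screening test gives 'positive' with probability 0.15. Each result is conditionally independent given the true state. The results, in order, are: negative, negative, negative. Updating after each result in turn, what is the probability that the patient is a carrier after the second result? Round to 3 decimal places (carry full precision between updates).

0.043

After 'negative': P(carrier) = 0.2·0.4500 / (0.2·0.4500 + 0.85·0.5500) ≈ 0.1614
After 'negative': P(carrier) = 0.2·0.1614 / (0.2·0.1614 + 0.85·0.8386) ≈ 0.0433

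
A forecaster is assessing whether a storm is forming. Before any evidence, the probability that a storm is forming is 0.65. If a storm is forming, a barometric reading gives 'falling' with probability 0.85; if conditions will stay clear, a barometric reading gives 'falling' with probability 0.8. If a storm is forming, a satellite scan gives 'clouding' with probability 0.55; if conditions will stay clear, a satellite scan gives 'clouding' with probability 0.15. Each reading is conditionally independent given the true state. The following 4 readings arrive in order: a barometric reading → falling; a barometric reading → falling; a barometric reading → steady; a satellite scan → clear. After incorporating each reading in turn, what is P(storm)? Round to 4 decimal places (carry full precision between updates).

After a barometric reading='falling': P(storm) = 0.85·0.6500 / (0.85·0.6500 + 0.8·0.3500) ≈ 0.6637
After a barometric reading='falling': P(storm) = 0.85·0.6637 / (0.85·0.6637 + 0.8·0.3363) ≈ 0.6771
After a barometric reading='steady': P(storm) = 0.15·0.6771 / (0.15·0.6771 + 0.2·0.3229) ≈ 0.6113
After a satellite scan='clear': P(storm) = 0.45·0.6113 / (0.45·0.6113 + 0.85·0.3887) ≈ 0.4543

0.4543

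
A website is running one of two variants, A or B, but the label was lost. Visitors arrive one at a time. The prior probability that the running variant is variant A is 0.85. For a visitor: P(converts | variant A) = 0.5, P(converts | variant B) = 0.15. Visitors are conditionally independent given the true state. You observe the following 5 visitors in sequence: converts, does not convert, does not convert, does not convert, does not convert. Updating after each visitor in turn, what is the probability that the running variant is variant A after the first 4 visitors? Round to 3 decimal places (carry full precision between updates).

After 'converts': P(A) = 0.5·0.8500 / (0.5·0.8500 + 0.15·0.1500) ≈ 0.9497
After 'does not convert': P(A) = 0.5·0.9497 / (0.5·0.9497 + 0.85·0.0503) ≈ 0.9174
After 'does not convert': P(A) = 0.5·0.9174 / (0.5·0.9174 + 0.85·0.0826) ≈ 0.8673
After 'does not convert': P(A) = 0.5·0.8673 / (0.5·0.8673 + 0.85·0.1327) ≈ 0.7936

0.794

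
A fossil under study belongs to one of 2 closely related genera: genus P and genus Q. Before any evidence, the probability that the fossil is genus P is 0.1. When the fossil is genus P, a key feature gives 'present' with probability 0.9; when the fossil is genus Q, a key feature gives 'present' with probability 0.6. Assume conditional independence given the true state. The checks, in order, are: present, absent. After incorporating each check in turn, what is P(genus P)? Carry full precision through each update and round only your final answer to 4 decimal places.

After 'present': P(genus P) = 0.9·0.1000 / (0.9·0.1000 + 0.6·0.9000) ≈ 0.1429
After 'absent': P(genus P) = 0.1·0.1429 / (0.1·0.1429 + 0.4·0.8571) ≈ 0.0400

0.0400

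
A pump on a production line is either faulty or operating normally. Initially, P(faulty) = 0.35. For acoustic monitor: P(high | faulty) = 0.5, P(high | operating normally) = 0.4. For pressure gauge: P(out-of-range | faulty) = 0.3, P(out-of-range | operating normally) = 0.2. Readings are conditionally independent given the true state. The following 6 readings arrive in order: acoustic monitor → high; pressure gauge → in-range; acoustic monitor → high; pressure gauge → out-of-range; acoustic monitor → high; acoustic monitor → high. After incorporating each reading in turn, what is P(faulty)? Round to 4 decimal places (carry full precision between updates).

0.6331

After acoustic monitor='high': P(faulty) = 0.5·0.3500 / (0.5·0.3500 + 0.4·0.6500) ≈ 0.4023
After pressure gauge='in-range': P(faulty) = 0.7·0.4023 / (0.7·0.4023 + 0.8·0.5977) ≈ 0.3707
After acoustic monitor='high': P(faulty) = 0.5·0.3707 / (0.5·0.3707 + 0.4·0.6293) ≈ 0.4240
After pressure gauge='out-of-range': P(faulty) = 0.3·0.4240 / (0.3·0.4240 + 0.2·0.5760) ≈ 0.5248
After acoustic monitor='high': P(faulty) = 0.5·0.5248 / (0.5·0.5248 + 0.4·0.4752) ≈ 0.5799
After acoustic monitor='high': P(faulty) = 0.5·0.5799 / (0.5·0.5799 + 0.4·0.4201) ≈ 0.6331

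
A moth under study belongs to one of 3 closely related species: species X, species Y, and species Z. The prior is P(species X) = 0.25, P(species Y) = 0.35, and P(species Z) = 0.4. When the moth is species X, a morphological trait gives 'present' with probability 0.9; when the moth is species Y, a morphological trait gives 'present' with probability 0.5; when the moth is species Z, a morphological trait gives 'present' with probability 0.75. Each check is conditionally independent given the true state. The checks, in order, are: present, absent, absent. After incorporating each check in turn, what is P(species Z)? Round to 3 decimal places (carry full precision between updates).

After 'present': normaliser = 0.9·0.2500 + 0.5·0.3500 + 0.75·0.4000; P(species X) ≈ 0.3214, P(species Y) ≈ 0.2500, P(species Z) ≈ 0.4286
After 'absent': normaliser = 0.1·0.3214 + 0.5·0.2500 + 0.25·0.4286; P(species X) ≈ 0.1216, P(species Y) ≈ 0.4730, P(species Z) ≈ 0.4054
After 'absent': normaliser = 0.1·0.1216 + 0.5·0.4730 + 0.25·0.4054; P(species X) ≈ 0.0347, P(species Y) ≈ 0.6757, P(species Z) ≈ 0.2896

0.290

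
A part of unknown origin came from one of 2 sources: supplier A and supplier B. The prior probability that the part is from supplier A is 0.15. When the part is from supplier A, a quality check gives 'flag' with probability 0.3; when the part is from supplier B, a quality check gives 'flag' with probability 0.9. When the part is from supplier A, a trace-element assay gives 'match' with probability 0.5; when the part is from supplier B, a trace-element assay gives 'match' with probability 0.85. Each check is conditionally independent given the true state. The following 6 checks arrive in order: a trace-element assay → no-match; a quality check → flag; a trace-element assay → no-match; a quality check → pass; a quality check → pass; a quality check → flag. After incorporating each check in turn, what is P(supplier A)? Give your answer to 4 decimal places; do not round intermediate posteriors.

0.9143

After a trace-element assay='no-match': P(supplier A) = 0.5·0.1500 / (0.5·0.1500 + 0.15·0.8500) ≈ 0.3704
After a quality check='flag': P(supplier A) = 0.3·0.3704 / (0.3·0.3704 + 0.9·0.6296) ≈ 0.1639
After a trace-element assay='no-match': P(supplier A) = 0.5·0.1639 / (0.5·0.1639 + 0.15·0.8361) ≈ 0.3953
After a quality check='pass': P(supplier A) = 0.7·0.3953 / (0.7·0.3953 + 0.1·0.6047) ≈ 0.8206
After a quality check='pass': P(supplier A) = 0.7·0.8206 / (0.7·0.8206 + 0.1·0.1794) ≈ 0.9697
After a quality check='flag': P(supplier A) = 0.3·0.9697 / (0.3·0.9697 + 0.9·0.0303) ≈ 0.9143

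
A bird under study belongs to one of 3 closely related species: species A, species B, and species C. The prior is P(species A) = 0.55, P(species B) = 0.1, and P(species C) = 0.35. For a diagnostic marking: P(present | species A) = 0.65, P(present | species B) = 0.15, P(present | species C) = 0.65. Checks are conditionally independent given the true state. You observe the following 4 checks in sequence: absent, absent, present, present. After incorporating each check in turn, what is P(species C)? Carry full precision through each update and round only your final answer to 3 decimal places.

Apply Bayes' rule sequentially, carrying P(species C) forward.
After 'absent': normaliser = 0.35·0.5500 + 0.85·0.1000 + 0.35·0.3500; P(species A) ≈ 0.4813, P(species B) ≈ 0.2125, P(species C) ≈ 0.3063
After 'absent': normaliser = 0.35·0.4813 + 0.85·0.2125 + 0.35·0.3063; P(species A) ≈ 0.3692, P(species B) ≈ 0.3959, P(species C) ≈ 0.2349
After 'present': normaliser = 0.65·0.3692 + 0.15·0.3959 + 0.65·0.2349; P(species A) ≈ 0.5308, P(species B) ≈ 0.1314, P(species C) ≈ 0.3378
After 'present': normaliser = 0.65·0.5308 + 0.15·0.1314 + 0.65·0.3378; P(species A) ≈ 0.5905, P(species B) ≈ 0.0337, P(species C) ≈ 0.3758

0.376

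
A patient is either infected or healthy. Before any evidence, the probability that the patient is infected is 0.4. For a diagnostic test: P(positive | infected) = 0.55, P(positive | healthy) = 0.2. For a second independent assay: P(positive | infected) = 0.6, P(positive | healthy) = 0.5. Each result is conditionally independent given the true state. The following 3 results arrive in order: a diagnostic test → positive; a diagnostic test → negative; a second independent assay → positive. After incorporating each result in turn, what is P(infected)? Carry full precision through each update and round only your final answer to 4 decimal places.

0.5531

After a diagnostic test='positive': P(infected) = 0.55·0.4000 / (0.55·0.4000 + 0.2·0.6000) ≈ 0.6471
After a diagnostic test='negative': P(infected) = 0.45·0.6471 / (0.45·0.6471 + 0.8·0.3529) ≈ 0.5077
After a second independent assay='positive': P(infected) = 0.6·0.5077 / (0.6·0.5077 + 0.5·0.4923) ≈ 0.5531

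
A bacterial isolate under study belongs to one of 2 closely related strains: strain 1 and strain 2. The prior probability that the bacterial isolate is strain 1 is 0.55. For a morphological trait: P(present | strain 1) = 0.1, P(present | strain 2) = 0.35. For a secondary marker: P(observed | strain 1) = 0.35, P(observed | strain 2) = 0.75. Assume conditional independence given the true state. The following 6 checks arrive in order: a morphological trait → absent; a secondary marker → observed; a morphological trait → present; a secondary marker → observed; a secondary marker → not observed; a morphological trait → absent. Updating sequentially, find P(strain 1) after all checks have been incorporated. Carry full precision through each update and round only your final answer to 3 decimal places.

0.275

After a morphological trait='absent': P(strain 1) = 0.9·0.5500 / (0.9·0.5500 + 0.65·0.4500) ≈ 0.6286
After a secondary marker='observed': P(strain 1) = 0.35·0.6286 / (0.35·0.6286 + 0.75·0.3714) ≈ 0.4413
After a morphological trait='present': P(strain 1) = 0.1·0.4413 / (0.1·0.4413 + 0.35·0.5587) ≈ 0.1841
After a secondary marker='observed': P(strain 1) = 0.35·0.1841 / (0.35·0.1841 + 0.75·0.8159) ≈ 0.0953
After a secondary marker='not observed': P(strain 1) = 0.65·0.0953 / (0.65·0.0953 + 0.25·0.9047) ≈ 0.2149
After a morphological trait='absent': P(strain 1) = 0.9·0.2149 / (0.9·0.2149 + 0.65·0.7851) ≈ 0.2749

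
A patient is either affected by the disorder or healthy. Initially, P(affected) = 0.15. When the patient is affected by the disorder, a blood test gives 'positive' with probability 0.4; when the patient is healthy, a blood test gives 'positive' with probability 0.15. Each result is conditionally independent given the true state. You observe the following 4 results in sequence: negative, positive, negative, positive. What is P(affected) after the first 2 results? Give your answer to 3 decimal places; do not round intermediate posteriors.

After 'negative': P(affected) = 0.6·0.1500 / (0.6·0.1500 + 0.85·0.8500) ≈ 0.1108
After 'positive': P(affected) = 0.4·0.1108 / (0.4·0.1108 + 0.15·0.8892) ≈ 0.2494

0.249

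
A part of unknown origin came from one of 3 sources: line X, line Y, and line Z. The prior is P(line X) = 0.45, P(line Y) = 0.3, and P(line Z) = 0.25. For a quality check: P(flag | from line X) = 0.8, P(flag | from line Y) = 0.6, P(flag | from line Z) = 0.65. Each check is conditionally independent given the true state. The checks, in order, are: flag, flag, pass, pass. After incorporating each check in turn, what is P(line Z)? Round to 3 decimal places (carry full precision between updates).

Each posterior becomes the prior for the next update.
After 'flag': normaliser = 0.8·0.4500 + 0.6·0.3000 + 0.65·0.2500; P(line X) ≈ 0.5125, P(line Y) ≈ 0.2562, P(line Z) ≈ 0.2313
After 'flag': normaliser = 0.8·0.5125 + 0.6·0.2562 + 0.65·0.2313; P(line X) ≈ 0.5741, P(line Y) ≈ 0.2153, P(line Z) ≈ 0.2106
After 'pass': normaliser = 0.2·0.5741 + 0.4·0.2153 + 0.35·0.2106; P(line X) ≈ 0.4181, P(line Y) ≈ 0.3136, P(line Z) ≈ 0.2683
After 'pass': normaliser = 0.2·0.4181 + 0.4·0.3136 + 0.35·0.2683; P(line X) ≈ 0.2760, P(line Y) ≈ 0.4140, P(line Z) ≈ 0.3100

0.310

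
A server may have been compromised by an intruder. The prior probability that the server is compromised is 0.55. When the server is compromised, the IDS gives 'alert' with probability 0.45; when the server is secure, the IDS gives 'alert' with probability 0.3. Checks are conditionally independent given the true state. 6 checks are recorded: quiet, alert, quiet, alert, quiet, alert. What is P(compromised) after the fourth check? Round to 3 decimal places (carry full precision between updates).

0.629

After 'quiet': P(compromised) = 0.55·0.5500 / (0.55·0.5500 + 0.7·0.4500) ≈ 0.4899
After 'alert': P(compromised) = 0.45·0.4899 / (0.45·0.4899 + 0.3·0.5101) ≈ 0.5902
After 'quiet': P(compromised) = 0.55·0.5902 / (0.55·0.5902 + 0.7·0.4098) ≈ 0.5309
After 'alert': P(compromised) = 0.45·0.5309 / (0.45·0.5309 + 0.3·0.4691) ≈ 0.6293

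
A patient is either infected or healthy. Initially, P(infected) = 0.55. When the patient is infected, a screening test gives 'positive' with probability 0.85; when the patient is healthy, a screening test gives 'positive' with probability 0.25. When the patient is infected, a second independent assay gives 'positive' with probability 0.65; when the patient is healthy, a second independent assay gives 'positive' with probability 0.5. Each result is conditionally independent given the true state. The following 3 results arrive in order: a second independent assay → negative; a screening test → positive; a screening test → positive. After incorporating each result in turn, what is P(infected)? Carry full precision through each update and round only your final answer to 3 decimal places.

After a second independent assay='negative': P(infected) = 0.35·0.5500 / (0.35·0.5500 + 0.5·0.4500) ≈ 0.4611
After a screening test='positive': P(infected) = 0.85·0.4611 / (0.85·0.4611 + 0.25·0.5389) ≈ 0.7442
After a screening test='positive': P(infected) = 0.85·0.7442 / (0.85·0.7442 + 0.25·0.2558) ≈ 0.9082

0.908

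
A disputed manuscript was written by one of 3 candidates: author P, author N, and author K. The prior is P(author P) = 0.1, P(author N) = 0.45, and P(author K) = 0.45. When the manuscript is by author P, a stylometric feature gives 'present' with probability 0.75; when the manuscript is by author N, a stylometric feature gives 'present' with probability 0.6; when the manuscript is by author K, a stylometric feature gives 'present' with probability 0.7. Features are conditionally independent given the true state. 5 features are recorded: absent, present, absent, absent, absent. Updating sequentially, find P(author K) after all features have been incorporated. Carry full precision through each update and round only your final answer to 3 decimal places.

After 'absent': normaliser = 0.25·0.1000 + 0.4·0.4500 + 0.3·0.4500; P(author P) ≈ 0.0735, P(author N) ≈ 0.5294, P(author K) ≈ 0.3971
After 'present': normaliser = 0.75·0.0735 + 0.6·0.5294 + 0.7·0.3971; P(author P) ≈ 0.0847, P(author N) ≈ 0.4881, P(author K) ≈ 0.4271
After 'absent': normaliser = 0.25·0.0847 + 0.4·0.4881 + 0.3·0.4271; P(author P) ≈ 0.0615, P(author N) ≈ 0.5667, P(author K) ≈ 0.3719
After 'absent': normaliser = 0.25·0.0615 + 0.4·0.5667 + 0.3·0.3719; P(author P) ≈ 0.0435, P(author N) ≈ 0.6410, P(author K) ≈ 0.3155
After 'absent': normaliser = 0.25·0.0435 + 0.4·0.6410 + 0.3·0.3155; P(author P) ≈ 0.0300, P(author N) ≈ 0.7085, P(author K) ≈ 0.2615

0.262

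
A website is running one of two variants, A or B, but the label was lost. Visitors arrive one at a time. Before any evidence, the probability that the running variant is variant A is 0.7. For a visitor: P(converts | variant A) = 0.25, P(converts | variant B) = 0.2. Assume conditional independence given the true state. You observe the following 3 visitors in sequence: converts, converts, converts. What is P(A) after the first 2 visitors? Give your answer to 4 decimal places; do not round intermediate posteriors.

0.7848

Each posterior becomes the prior for the next update.
After 'converts': P(A) = 0.25·0.7000 / (0.25·0.7000 + 0.2·0.3000) ≈ 0.7447
After 'converts': P(A) = 0.25·0.7447 / (0.25·0.7447 + 0.2·0.2553) ≈ 0.7848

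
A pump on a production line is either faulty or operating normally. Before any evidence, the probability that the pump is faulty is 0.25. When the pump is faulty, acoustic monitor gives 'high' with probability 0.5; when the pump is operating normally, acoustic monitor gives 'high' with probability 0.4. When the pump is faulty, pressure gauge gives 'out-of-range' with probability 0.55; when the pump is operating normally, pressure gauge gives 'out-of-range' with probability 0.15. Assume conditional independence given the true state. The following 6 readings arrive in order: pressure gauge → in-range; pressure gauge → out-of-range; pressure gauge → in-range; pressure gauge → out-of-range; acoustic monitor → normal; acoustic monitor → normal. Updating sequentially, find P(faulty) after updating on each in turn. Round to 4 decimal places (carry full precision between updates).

0.4659

After pressure gauge='in-range': P(faulty) = 0.45·0.2500 / (0.45·0.2500 + 0.85·0.7500) ≈ 0.1500
After pressure gauge='out-of-range': P(faulty) = 0.55·0.1500 / (0.55·0.1500 + 0.15·0.8500) ≈ 0.3929
After pressure gauge='in-range': P(faulty) = 0.45·0.3929 / (0.45·0.3929 + 0.85·0.6071) ≈ 0.2552
After pressure gauge='out-of-range': P(faulty) = 0.55·0.2552 / (0.55·0.2552 + 0.15·0.7448) ≈ 0.5567
After acoustic monitor='normal': P(faulty) = 0.5·0.5567 / (0.5·0.5567 + 0.6·0.4433) ≈ 0.5114
After acoustic monitor='normal': P(faulty) = 0.5·0.5114 / (0.5·0.5114 + 0.6·0.4886) ≈ 0.4659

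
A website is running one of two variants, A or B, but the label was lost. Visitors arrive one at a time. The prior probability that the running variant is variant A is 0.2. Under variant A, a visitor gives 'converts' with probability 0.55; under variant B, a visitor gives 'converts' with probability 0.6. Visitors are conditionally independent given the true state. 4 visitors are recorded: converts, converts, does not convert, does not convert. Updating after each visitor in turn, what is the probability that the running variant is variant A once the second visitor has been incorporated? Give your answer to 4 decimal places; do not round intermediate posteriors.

0.1736

Apply Bayes' rule sequentially, carrying P(A) forward.
After 'converts': P(A) = 0.55·0.2000 / (0.55·0.2000 + 0.6·0.8000) ≈ 0.1864
After 'converts': P(A) = 0.55·0.1864 / (0.55·0.1864 + 0.6·0.8136) ≈ 0.1736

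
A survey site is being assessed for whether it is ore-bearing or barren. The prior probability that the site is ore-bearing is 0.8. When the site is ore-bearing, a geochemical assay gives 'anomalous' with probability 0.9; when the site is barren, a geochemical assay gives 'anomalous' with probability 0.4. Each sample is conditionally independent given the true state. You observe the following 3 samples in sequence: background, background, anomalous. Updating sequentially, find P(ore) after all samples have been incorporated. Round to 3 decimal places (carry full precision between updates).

0.200

After 'background': P(ore) = 0.1·0.8000 / (0.1·0.8000 + 0.6·0.2000) ≈ 0.4000
After 'background': P(ore) = 0.1·0.4000 / (0.1·0.4000 + 0.6·0.6000) ≈ 0.1000
After 'anomalous': P(ore) = 0.9·0.1000 / (0.9·0.1000 + 0.4·0.9000) ≈ 0.2000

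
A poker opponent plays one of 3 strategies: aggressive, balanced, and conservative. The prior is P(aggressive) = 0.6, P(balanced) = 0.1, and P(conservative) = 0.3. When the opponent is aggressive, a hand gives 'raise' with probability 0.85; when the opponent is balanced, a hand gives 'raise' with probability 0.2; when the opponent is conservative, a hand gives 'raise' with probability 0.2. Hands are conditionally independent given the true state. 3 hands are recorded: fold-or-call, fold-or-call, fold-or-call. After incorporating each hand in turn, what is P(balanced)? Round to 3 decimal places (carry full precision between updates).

0.248

After 'fold-or-call': normaliser = 0.15·0.6000 + 0.8·0.1000 + 0.8·0.3000; P(aggressive) ≈ 0.2195, P(balanced) ≈ 0.1951, P(conservative) ≈ 0.5854
After 'fold-or-call': normaliser = 0.15·0.2195 + 0.8·0.1951 + 0.8·0.5854; P(aggressive) ≈ 0.0501, P(balanced) ≈ 0.2375, P(conservative) ≈ 0.7124
After 'fold-or-call': normaliser = 0.15·0.0501 + 0.8·0.2375 + 0.8·0.7124; P(aggressive) ≈ 0.0098, P(balanced) ≈ 0.2476, P(conservative) ≈ 0.7427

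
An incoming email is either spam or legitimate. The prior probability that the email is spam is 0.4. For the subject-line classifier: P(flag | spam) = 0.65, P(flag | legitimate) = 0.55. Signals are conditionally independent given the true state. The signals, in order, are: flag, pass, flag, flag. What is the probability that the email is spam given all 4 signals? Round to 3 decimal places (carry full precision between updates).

Each posterior becomes the prior for the next update.
After 'flag': P(spam) = 0.65·0.4000 / (0.65·0.4000 + 0.55·0.6000) ≈ 0.4407
After 'pass': P(spam) = 0.35·0.4407 / (0.35·0.4407 + 0.45·0.5593) ≈ 0.3800
After 'flag': P(spam) = 0.65·0.3800 / (0.65·0.3800 + 0.55·0.6200) ≈ 0.4200
After 'flag': P(spam) = 0.65·0.4200 / (0.65·0.4200 + 0.55·0.5800) ≈ 0.4612

0.461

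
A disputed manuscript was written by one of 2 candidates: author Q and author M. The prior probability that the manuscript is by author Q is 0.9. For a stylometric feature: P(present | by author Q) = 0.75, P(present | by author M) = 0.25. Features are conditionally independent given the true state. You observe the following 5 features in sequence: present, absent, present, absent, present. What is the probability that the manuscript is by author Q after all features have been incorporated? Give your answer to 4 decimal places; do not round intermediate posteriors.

After 'present': P(author Q) = 0.75·0.9000 / (0.75·0.9000 + 0.25·0.1000) ≈ 0.9643
After 'absent': P(author Q) = 0.25·0.9643 / (0.25·0.9643 + 0.75·0.0357) ≈ 0.9000
After 'present': P(author Q) = 0.75·0.9000 / (0.75·0.9000 + 0.25·0.1000) ≈ 0.9643
After 'absent': P(author Q) = 0.25·0.9643 / (0.25·0.9643 + 0.75·0.0357) ≈ 0.9000
After 'present': P(author Q) = 0.75·0.9000 / (0.75·0.9000 + 0.25·0.1000) ≈ 0.9643

0.9643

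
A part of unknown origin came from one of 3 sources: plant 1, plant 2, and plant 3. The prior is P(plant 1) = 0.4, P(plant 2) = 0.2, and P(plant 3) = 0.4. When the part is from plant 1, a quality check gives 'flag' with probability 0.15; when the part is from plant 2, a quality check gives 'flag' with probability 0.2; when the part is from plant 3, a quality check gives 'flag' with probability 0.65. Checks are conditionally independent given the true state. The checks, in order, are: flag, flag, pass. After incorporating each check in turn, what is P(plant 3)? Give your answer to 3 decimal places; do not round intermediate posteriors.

After 'flag': normaliser = 0.15·0.4000 + 0.2·0.2000 + 0.65·0.4000; P(plant 1) ≈ 0.1667, P(plant 2) ≈ 0.1111, P(plant 3) ≈ 0.7222
After 'flag': normaliser = 0.15·0.1667 + 0.2·0.1111 + 0.65·0.7222; P(plant 1) ≈ 0.0484, P(plant 2) ≈ 0.0430, P(plant 3) ≈ 0.9086
After 'pass': normaliser = 0.85·0.0484 + 0.8·0.0430 + 0.35·0.9086; P(plant 1) ≈ 0.1045, P(plant 2) ≈ 0.0874, P(plant 3) ≈ 0.8081

0.808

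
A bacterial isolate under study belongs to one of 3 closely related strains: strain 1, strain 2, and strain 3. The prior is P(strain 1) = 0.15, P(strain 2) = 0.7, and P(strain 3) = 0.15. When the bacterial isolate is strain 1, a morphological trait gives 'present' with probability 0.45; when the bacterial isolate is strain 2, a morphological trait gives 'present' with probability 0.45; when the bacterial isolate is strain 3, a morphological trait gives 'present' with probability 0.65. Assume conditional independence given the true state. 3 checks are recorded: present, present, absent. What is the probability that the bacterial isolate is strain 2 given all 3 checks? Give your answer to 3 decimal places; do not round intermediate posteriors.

After 'present': normaliser = 0.45·0.1500 + 0.45·0.7000 + 0.65·0.1500; P(strain 1) ≈ 0.1406, P(strain 2) ≈ 0.6562, P(strain 3) ≈ 0.2031
After 'present': normaliser = 0.45·0.1406 + 0.45·0.6562 + 0.65·0.2031; P(strain 1) ≈ 0.1290, P(strain 2) ≈ 0.6019, P(strain 3) ≈ 0.2691
After 'absent': normaliser = 0.55·0.1290 + 0.55·0.6019 + 0.35·0.2691; P(strain 1) ≈ 0.1430, P(strain 2) ≈ 0.6672, P(strain 3) ≈ 0.1898

0.667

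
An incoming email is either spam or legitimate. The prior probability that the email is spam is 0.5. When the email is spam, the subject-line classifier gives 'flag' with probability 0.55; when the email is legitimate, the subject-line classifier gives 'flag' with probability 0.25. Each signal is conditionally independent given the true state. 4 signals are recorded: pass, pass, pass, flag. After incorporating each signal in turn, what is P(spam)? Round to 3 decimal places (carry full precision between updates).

0.322

After 'pass': P(spam) = 0.45·0.5000 / (0.45·0.5000 + 0.75·0.5000) ≈ 0.3750
After 'pass': P(spam) = 0.45·0.3750 / (0.45·0.3750 + 0.75·0.6250) ≈ 0.2647
After 'pass': P(spam) = 0.45·0.2647 / (0.45·0.2647 + 0.75·0.7353) ≈ 0.1776
After 'flag': P(spam) = 0.55·0.1776 / (0.55·0.1776 + 0.25·0.8224) ≈ 0.3221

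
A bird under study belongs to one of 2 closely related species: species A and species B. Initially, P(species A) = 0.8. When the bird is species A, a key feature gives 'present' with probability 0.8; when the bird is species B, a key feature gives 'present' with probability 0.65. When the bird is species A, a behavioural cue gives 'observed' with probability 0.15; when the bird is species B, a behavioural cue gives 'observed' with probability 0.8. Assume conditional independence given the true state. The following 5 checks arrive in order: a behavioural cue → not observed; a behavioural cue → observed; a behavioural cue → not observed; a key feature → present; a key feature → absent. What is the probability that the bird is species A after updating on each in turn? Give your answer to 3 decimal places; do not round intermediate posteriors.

Apply Bayes' rule sequentially, carrying P(species A) forward.
After a behavioural cue='not observed': P(species A) = 0.85·0.8000 / (0.85·0.8000 + 0.2·0.2000) ≈ 0.9444
After a behavioural cue='observed': P(species A) = 0.15·0.9444 / (0.15·0.9444 + 0.8·0.0556) ≈ 0.7612
After a behavioural cue='not observed': P(species A) = 0.85·0.7612 / (0.85·0.7612 + 0.2·0.2388) ≈ 0.9313
After a key feature='present': P(species A) = 0.8·0.9313 / (0.8·0.9313 + 0.65·0.0687) ≈ 0.9434
After a key feature='absent': P(species A) = 0.2·0.9434 / (0.2·0.9434 + 0.35·0.0566) ≈ 0.9050

0.905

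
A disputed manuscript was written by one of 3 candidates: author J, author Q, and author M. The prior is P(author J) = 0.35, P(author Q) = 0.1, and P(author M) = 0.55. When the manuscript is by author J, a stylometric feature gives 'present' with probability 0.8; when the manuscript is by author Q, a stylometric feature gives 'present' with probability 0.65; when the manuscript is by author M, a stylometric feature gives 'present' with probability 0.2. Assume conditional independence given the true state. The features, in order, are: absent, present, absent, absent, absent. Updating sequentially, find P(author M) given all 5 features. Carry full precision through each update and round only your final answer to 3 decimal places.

0.969

After 'absent': normaliser = 0.2·0.3500 + 0.35·0.1000 + 0.8·0.5500; P(author J) ≈ 0.1284, P(author Q) ≈ 0.0642, P(author M) ≈ 0.8073
After 'present': normaliser = 0.8·0.1284 + 0.65·0.0642 + 0.2·0.8073; P(author J) ≈ 0.3358, P(author Q) ≈ 0.1364, P(author M) ≈ 0.5277
After 'absent': normaliser = 0.2·0.3358 + 0.35·0.1364 + 0.8·0.5277; P(author J) ≈ 0.1251, P(author Q) ≈ 0.0889, P(author M) ≈ 0.7860
After 'absent': normaliser = 0.2·0.1251 + 0.35·0.0889 + 0.8·0.7860; P(author J) ≈ 0.0365, P(author Q) ≈ 0.0454, P(author M) ≈ 0.9181
After 'absent': normaliser = 0.2·0.0365 + 0.35·0.0454 + 0.8·0.9181; P(author J) ≈ 0.0096, P(author Q) ≈ 0.0210, P(author M) ≈ 0.9694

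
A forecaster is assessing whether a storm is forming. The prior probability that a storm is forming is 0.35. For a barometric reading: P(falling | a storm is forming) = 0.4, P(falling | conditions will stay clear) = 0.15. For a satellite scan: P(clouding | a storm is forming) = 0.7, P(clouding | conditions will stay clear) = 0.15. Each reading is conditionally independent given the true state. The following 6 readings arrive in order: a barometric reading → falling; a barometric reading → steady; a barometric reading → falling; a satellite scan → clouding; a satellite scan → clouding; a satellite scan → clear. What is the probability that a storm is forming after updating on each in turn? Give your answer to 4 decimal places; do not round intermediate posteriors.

0.9541

After a barometric reading='falling': P(storm) = 0.4·0.3500 / (0.4·0.3500 + 0.15·0.6500) ≈ 0.5895
After a barometric reading='steady': P(storm) = 0.6·0.5895 / (0.6·0.5895 + 0.85·0.4105) ≈ 0.5034
After a barometric reading='falling': P(storm) = 0.4·0.5034 / (0.4·0.5034 + 0.15·0.4966) ≈ 0.7299
After a satellite scan='clouding': P(storm) = 0.7·0.7299 / (0.7·0.7299 + 0.15·0.2701) ≈ 0.9265
After a satellite scan='clouding': P(storm) = 0.7·0.9265 / (0.7·0.9265 + 0.15·0.0735) ≈ 0.9833
After a satellite scan='clear': P(storm) = 0.3·0.9833 / (0.3·0.9833 + 0.85·0.0167) ≈ 0.9541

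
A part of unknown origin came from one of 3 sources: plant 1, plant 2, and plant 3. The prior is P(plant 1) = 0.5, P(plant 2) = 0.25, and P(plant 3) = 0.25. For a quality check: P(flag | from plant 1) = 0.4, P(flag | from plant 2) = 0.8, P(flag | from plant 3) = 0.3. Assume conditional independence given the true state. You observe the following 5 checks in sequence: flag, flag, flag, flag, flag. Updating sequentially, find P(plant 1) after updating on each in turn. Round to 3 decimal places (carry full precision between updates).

Apply Bayes' rule sequentially, carrying P(plant 1) forward.
After 'flag': normaliser = 0.4·0.5000 + 0.8·0.2500 + 0.3·0.2500; P(plant 1) ≈ 0.4211, P(plant 2) ≈ 0.4211, P(plant 3) ≈ 0.1579
After 'flag': normaliser = 0.4·0.4211 + 0.8·0.4211 + 0.3·0.1579; P(plant 1) ≈ 0.3048, P(plant 2) ≈ 0.6095, P(plant 3) ≈ 0.0857
After 'flag': normaliser = 0.4·0.3048 + 0.8·0.6095 + 0.3·0.0857; P(plant 1) ≈ 0.1919, P(plant 2) ≈ 0.7676, P(plant 3) ≈ 0.0405
After 'flag': normaliser = 0.4·0.1919 + 0.8·0.7676 + 0.3·0.0405; P(plant 1) ≈ 0.1092, P(plant 2) ≈ 0.8735, P(plant 3) ≈ 0.0173
After 'flag': normaliser = 0.4·0.1092 + 0.8·0.8735 + 0.3·0.0173; P(plant 1) ≈ 0.0584, P(plant 2) ≈ 0.9347, P(plant 3) ≈ 0.0069

0.058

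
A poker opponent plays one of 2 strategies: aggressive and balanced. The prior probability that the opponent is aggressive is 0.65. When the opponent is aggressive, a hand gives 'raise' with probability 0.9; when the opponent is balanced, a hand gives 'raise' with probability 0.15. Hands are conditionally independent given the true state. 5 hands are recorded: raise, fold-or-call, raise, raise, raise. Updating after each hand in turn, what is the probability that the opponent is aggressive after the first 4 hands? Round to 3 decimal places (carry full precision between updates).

0.979

Apply Bayes' rule sequentially, carrying P(aggressive) forward.
After 'raise': P(aggressive) = 0.9·0.6500 / (0.9·0.6500 + 0.15·0.3500) ≈ 0.9176
After 'fold-or-call': P(aggressive) = 0.1·0.9176 / (0.1·0.9176 + 0.85·0.0824) ≈ 0.5673
After 'raise': P(aggressive) = 0.9·0.5673 / (0.9·0.5673 + 0.15·0.4327) ≈ 0.8872
After 'raise': P(aggressive) = 0.9·0.8872 / (0.9·0.8872 + 0.15·0.1128) ≈ 0.9793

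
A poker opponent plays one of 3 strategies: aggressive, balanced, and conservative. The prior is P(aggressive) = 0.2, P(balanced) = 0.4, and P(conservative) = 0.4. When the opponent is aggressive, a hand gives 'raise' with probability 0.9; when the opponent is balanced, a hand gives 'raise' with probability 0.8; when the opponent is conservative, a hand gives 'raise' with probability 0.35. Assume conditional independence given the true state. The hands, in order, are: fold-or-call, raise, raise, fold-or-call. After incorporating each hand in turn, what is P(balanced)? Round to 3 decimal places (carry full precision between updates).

0.314

After 'fold-or-call': normaliser = 0.1·0.2000 + 0.2·0.4000 + 0.65·0.4000; P(aggressive) ≈ 0.0556, P(balanced) ≈ 0.2222, P(conservative) ≈ 0.7222
After 'raise': normaliser = 0.9·0.0556 + 0.8·0.2222 + 0.35·0.7222; P(aggressive) ≈ 0.1040, P(balanced) ≈ 0.3699, P(conservative) ≈ 0.5260
After 'raise': normaliser = 0.9·0.1040 + 0.8·0.3699 + 0.35·0.5260; P(aggressive) ≈ 0.1632, P(balanced) ≈ 0.5159, P(conservative) ≈ 0.3209
After 'fold-or-call': normaliser = 0.1·0.1632 + 0.2·0.5159 + 0.65·0.3209; P(aggressive) ≈ 0.0498, P(balanced) ≈ 0.3145, P(conservative) ≈ 0.6358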